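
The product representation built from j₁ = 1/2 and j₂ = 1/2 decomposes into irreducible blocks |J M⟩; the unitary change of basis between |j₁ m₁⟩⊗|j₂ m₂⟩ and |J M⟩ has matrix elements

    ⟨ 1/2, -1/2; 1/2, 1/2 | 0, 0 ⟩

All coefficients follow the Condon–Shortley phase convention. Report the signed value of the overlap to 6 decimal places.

j₁+j₂−J=1  J+j₁−j₂=0  J−j₁+j₂=0  j₁+j₂+J+1=2
(j₁±m₁, j₂±m₂, J±M) = (0,1,1,0,0,0)
P² = 1/2
sum k=1..1:
  [1] −1/1 = -1
S = -1
C² = P²·S² = 1/2 ; C = -0.707107

−√(1/2) ≈ -0.707107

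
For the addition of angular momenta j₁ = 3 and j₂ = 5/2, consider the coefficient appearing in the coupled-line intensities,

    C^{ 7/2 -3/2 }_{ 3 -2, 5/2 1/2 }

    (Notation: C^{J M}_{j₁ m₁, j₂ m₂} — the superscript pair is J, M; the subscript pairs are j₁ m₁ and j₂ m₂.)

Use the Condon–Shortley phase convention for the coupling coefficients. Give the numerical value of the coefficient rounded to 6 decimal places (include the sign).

√[8·2!4!3!/10! · 1!5!3!2!2!5!] = √(1536/7)
  +(−1)^1/∏(1,1,4,2,0,1)! = -1/48  (running -1/48)
  +(−1)^2/∏(2,0,3,1,1,2)! = 1/24  (running 1/48)
⟨..|..⟩ = √(1536/7)·(1/48) = +0.308607

+√(2/21) = +0.308607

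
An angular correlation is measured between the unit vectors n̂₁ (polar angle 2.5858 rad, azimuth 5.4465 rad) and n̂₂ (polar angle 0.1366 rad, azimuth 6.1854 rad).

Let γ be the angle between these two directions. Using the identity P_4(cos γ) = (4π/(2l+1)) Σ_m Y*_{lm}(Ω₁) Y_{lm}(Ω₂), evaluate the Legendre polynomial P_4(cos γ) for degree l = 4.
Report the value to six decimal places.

-0.265447

Expand P_4 via completeness: Σ_{m} conj(Y_{4,m}) at Ω₁ times Y_{4,m} at Ω₂ —
  m=-4: (-0.033575, 0.006986) × (0.000141, 0.000058) = (-0.000005, -0.000001)  (running Σ = (-0.000005, -0.000001))
  m=-3: (0.126049, 0.092201) × (0.002998, 0.000905) = (0.000294, 0.000391)  (running Σ = (0.000289, 0.000390))
  m=-2: (-0.038631, -0.375296) × (0.035721, 0.007076) = (0.001276, -0.013679)  (running Σ = (0.001565, -0.013290))
  m=-1: (-0.291394, 0.322928) × (0.245827, 0.024115) = (-0.079420, 0.072357)  (running Σ = (-0.077855, 0.059068))
  m=0: (-0.044731, -0.000000) × (0.769091, 0.000000) = (-0.034403, -0.000000)  (running Σ = (-0.112257, 0.059068))
  m=1: (0.291394, 0.322928) × (-0.245827, 0.024115) = (-0.079420, -0.072357)  (running Σ = (-0.191677, -0.013290))
  m=2: (-0.038631, 0.375296) × (0.035721, -0.007076) = (0.001276, 0.013679)  (running Σ = (-0.190401, 0.000390))
  m=3: (-0.126049, 0.092201) × (-0.002998, 0.000905) = (0.000294, -0.000391)  (running Σ = (-0.190107, -0.000001))
  m=4: (-0.033575, -0.006986) × (0.000141, -0.000058) = (-0.000005, 0.000001)  (running Σ = (-0.190112, -0.000000))
Accumulated sum (-0.190112, -0.000000); after 4π/(2l+1) scaling, (-0.265447, -0.000000) ⇒ P_4 = -0.265447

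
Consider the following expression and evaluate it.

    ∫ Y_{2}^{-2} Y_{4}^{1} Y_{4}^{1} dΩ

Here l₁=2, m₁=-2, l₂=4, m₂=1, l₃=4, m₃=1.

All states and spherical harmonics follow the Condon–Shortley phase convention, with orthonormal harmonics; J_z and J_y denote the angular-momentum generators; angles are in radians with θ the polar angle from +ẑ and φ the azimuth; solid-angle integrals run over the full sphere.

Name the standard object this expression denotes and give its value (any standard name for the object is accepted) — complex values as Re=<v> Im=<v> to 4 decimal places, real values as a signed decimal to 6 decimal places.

This is a Gaunt coefficient — the integral of a triple product of spherical harmonics over the sphere.
Checks pass: Σm=0; 10 even; l₃=4∈[2,6].
(2·2+1)(2·4+1)(2·4+1) = 405
Δ: 2! 2! 6! / 11! → 1/13860
sum: t=0:+1/192 t=1:−1/36 t=2:+1/192 = -5/288
3j²(2 4 4; 0 0 0) = Δ·Π!·Σ² = 20/693  (sign -1)
sum: t=2:+1/144 = 1/144
3j²(2 4 4; -2 1 1) = Δ·Π!·Σ² = 10/231  (sign -1)
combine: 4πI² = 405·20/693·10/231 = 3000/5929
take √, sign +1: I = 0.20066192

Gaunt coefficient, +0.200662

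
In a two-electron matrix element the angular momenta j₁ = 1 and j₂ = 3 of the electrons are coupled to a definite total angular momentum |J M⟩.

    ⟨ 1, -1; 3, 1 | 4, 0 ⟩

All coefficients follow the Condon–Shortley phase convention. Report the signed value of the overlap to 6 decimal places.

triangle: 0!×2!×6!/9! = 1440/362880
(j±m)!: 0!×2!×4!×2!×4!×4! = 55296
prefactor² = (2J+1)×Δ×N² = 13824/7
  k=0: +1/(0!×0!×2!×4!×0!×2!) = 1/96
Σ = 1/96  ⇒  CG² = 13824/7×(1/96)² = 3/14
CG = +√(3/14) = +0.462910

+√(3/14) = +0.462910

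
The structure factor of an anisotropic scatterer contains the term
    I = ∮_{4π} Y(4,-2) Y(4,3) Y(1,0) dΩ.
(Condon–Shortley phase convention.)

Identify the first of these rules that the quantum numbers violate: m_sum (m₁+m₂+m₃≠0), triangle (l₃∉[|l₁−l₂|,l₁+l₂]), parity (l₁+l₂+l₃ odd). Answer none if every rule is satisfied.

m_sum

Σmᵢ = 1  ✗
l₃∈[|l₁−l₂|,l₁+l₂]=[0,8], have l₃=1
Σlᵢ = 9 ⇒ odd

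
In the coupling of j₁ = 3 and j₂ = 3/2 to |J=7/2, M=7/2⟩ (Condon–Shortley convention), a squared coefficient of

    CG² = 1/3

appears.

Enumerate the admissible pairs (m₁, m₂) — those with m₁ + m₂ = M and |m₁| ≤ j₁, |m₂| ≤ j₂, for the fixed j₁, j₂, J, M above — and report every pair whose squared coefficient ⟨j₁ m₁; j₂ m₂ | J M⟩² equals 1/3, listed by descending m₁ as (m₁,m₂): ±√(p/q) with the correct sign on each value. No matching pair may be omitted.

Admissible pairs with m₁+m₂ = M = 7/2: (2,3/2), (3,1/2)
  (m₁,m₂)=(3,1/2): CG² = 2/3, CG = +√(2/3)
  (m₁,m₂)=(2,3/2): CG² = 1/3, CG = −√(1/3)   ← matches the target
Pairs with CG² = 1/3: (2,3/2): −√(1/3)

(2,3/2): −√(1/3)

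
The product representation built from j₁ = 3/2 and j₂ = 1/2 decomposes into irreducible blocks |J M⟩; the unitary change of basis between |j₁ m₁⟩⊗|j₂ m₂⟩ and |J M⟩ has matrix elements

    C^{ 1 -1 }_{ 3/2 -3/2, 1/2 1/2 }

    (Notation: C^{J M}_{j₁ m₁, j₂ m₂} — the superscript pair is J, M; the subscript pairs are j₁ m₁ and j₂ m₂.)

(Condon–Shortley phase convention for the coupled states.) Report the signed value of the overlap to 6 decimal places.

−√(3/4) = -0.866025

triangle: 1!*2!*0!/4! = 2/24
(j±m)!: 0!*3!*1!*0!*0!*2! = 12
prefactor² = (2J+1)*Δ*N² = 3
  k=1: −1/(1!*0!*2!*0!*0!*0!) = -1/2
Σ = -1/2  ⇒  CG² = 3*(-1/2)² = 3/4
CG = −√(3/4) = -0.866025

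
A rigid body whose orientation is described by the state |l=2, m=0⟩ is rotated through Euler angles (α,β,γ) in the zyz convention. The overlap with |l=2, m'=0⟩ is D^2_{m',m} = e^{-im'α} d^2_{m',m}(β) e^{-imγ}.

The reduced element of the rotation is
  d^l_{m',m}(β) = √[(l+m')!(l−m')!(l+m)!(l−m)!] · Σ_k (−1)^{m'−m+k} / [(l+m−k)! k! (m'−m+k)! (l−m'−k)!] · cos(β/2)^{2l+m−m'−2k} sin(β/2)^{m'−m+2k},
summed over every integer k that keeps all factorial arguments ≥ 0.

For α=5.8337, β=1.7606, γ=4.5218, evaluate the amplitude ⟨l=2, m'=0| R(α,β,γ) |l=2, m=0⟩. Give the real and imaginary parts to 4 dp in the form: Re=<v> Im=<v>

D^2_{0,0}(5.8337,1.7606,4.5218) = e^{-i·0·5.8337}·d^2_{0,0}(1.7606)·e^{-i·0·4.5218}. Compute d first:
Half-angle: c=0.636920, s=0.770930. N=√(2·2·2·2)=4.000000
The bounds max(0,m−m')=0 and min(l+m,l−m')=2 give 3 terms
  k=0: (−1)^0·4.0000/(4)·0.6369^4·0.7709^0 = +0.164566
  k=1: (−1)^1·4.0000/(1)·0.6369^2·0.7709^2 = -0.964405
  k=2: (−1)^2·4.0000/(4)·0.6369^0·0.7709^4 = +0.353232
d^2_{0,0}(1.7606) = +0.164566 -0.964405 +0.353232 = -0.446608
Phases: e^{-i·(0)·5.8337}=+1.000000+0.000000i, e^{-i·(0)·4.5218}=+1.000000+0.000000i ⇒ D=-0.446608+0.000000i

Re=-0.4466 Im=0.0000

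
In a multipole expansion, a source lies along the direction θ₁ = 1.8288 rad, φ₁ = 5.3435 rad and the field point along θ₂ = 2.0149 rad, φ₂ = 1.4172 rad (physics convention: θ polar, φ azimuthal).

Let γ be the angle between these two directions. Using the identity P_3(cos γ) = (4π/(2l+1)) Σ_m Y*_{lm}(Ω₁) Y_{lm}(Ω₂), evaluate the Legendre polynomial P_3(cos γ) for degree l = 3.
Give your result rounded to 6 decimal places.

0.434179

Summing Y*_{l m}(θ₁,φ₁)·Y_{l m}(θ₂,φ₂) over m ∈ [−3, 3]; prefactor 4π/(2·3+1) = 1.795196:
  [-3]  conj(Y_{3,-3})(Ω₁) = -0.35770 - 0.11955j ; Y_{3,-3}(Ω₂) = -0.13660 + 0.27516j ; Δ = 0.08176 - 0.08210j
  [-2]  conj(Y_{3,-2})(Ω₁) = 0.07404 + 0.23227j ; Y_{3,-2}(Ω₂) = 0.34128 + 0.10827j ; Δ = 0.00012 + 0.08728j
  [-1]  conj(Y_{3,-1})(Ω₁) = -0.12436 + 0.17017j ; Y_{3,-1}(Ω₂) = -0.00344 + 0.02221j ; Δ = -0.00335 - 0.00335j
  [+0]  conj(Y_{3,0})(Ω₁) = 0.25465 + 0.00000j ; Y_{3,0}(Ω₂) = 0.33302 + 0.00000j ; Δ = 0.08480 + 0.00000j
  [+1]  conj(Y_{3,1})(Ω₁) = 0.12436 + 0.17017j ; Y_{3,1}(Ω₂) = 0.00344 + 0.02221j ; Δ = -0.00335 + 0.00335j
  [+2]  conj(Y_{3,2})(Ω₁) = 0.07404 - 0.23227j ; Y_{3,2}(Ω₂) = 0.34128 - 0.10827j ; Δ = 0.00012 - 0.08728j
  [+3]  conj(Y_{3,3})(Ω₁) = 0.35770 - 0.11955j ; Y_{3,3}(Ω₂) = 0.13660 + 0.27516j ; Δ = 0.08176 + 0.08210j
Total Σ_m = 0.24186 + 0.00000j. Multiply by 1.795196: 0.43418 + 0.00000j. P_3(cos γ) = 0.434179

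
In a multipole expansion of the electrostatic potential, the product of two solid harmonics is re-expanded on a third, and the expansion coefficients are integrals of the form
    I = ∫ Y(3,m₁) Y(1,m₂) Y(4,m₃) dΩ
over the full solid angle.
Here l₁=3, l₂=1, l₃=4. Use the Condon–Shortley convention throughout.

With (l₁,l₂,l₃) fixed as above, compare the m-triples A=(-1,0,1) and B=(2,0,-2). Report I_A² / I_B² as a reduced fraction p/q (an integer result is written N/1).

Shared (l₁,l₂,l₃)=(3,1,4): N and (l;000)² cancel in I_A²/I_B².
A: Δ = 0!·6!·2!/9! = 1/252; Racah Σ t=0..0: t=0:+1/48 = 1/48; ⇒ 3j(3 1 4; -1 0 1)² = 5/84, sgn -1
B: Δ = 0!·6!·2!/9! = 1/252; Racah Σ t=0..0: t=0:+1/120 = 1/120; ⇒ 3j(3 1 4; 2 0 -2)² = 1/21, sgn +1
I_A²/I_B² = (5/84)/(1/21) = 5/4

5/4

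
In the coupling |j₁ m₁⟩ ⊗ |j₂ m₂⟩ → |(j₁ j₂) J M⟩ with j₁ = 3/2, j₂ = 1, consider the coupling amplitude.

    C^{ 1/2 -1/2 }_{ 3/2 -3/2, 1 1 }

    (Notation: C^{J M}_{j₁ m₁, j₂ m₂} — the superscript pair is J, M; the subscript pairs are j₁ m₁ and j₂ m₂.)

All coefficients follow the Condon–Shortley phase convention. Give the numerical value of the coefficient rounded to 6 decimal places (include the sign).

triangle: 2!·1!·0!/4! = 2/24
(j±m)!: 0!·3!·2!·0!·0!·1! = 12
prefactor² = (2J+1)·Δ·N² = 2
  k=2: +1/(2!·0!·1!·0!·0!·0!) = 1/2
Σ = 1/2  ⇒  CG² = 2·(1/2)² = 1/2
CG = +√(1/2) = +0.707107

+0.707107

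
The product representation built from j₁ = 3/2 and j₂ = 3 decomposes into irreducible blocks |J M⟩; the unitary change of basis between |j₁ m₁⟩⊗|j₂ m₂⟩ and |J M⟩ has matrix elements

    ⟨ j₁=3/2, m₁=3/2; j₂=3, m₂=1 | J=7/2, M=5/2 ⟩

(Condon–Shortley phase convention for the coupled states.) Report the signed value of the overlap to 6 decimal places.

+√(10/21) ≈ +0.690066

j₁+j₂−J=1  J+j₁−j₂=2  J−j₁+j₂=5  j₁+j₂+J+1=9
(j₁±m₁, j₂±m₂, J±M) = (3,0,4,2,6,1)
P² = 7680/7
sum k=0..0:
  [0] +1/48 = 1/48
S = 1/48
C² = P²·S² = 10/21 ; C = +0.690066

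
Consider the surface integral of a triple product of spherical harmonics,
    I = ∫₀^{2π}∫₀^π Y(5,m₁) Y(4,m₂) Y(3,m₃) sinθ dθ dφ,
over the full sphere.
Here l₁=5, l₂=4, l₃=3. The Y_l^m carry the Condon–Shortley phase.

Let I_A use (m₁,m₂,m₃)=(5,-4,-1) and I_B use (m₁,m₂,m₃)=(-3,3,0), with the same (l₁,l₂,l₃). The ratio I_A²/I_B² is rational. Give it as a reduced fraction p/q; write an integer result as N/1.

Same 5,4,3: normalisation and zero-m 3j drop out of the ratio.
A: Δ: 6! 4! 2! / 13! → 1/180180; sum: t=0:+1/34560 = 1/34560; 3j²(5 4 3; 5 -4 -1) = Δ·Π!·Σ² = 14/429  (sign +1)
B: Δ: 6! 4! 2! / 13! → 1/180180; sum: t=5:−1/1440 t=6:+1/2880 = -1/2880; 3j²(5 4 3; -3 3 0) = Δ·Π!·Σ² = 7/715  (sign +1)
I_A²/I_B² = (14/429)/(7/715) = 10/3

10/3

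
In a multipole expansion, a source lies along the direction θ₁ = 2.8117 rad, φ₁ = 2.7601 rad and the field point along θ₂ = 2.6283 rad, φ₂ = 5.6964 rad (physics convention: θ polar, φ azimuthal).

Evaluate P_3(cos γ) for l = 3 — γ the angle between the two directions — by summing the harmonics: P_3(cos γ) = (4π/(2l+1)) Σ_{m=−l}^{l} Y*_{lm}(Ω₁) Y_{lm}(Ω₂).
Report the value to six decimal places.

-0.256015

Addition theorem: P_3(cos γ) = (4π/7) Σ_m Y*_{lm}(Ω₁) Y_{lm}(Ω₂), m = −3…3:
  m=-3: Y*=-0.00586 + 0.01291j  Y=-0.00931 + 0.04852j  product -0.00057 - 0.00040j
  m=-2: Y*=-0.07333 + 0.07012j  Y=-0.08305 - 0.19796j  product 0.01997 + 0.00869j
  m=-1: Y*=-0.33768 + 0.13546j  Y=0.36928 + 0.24554j  product -0.15796 - 0.03289j
  m=+0: Y*=-0.52086 + 0.00000j  Y=-0.25823 + 0.00000j  product 0.13450 + 0.00000j
  m=+1: Y*=0.33768 + 0.13546j  Y=-0.36928 + 0.24554j  product -0.15796 + 0.03289j
  m=+2: Y*=-0.07333 - 0.07012j  Y=-0.08305 + 0.19796j  product 0.01997 - 0.00869j
  m=+3: Y*=0.00586 + 0.01291j  Y=0.00931 + 0.04852j  product -0.00057 + 0.00040j
Accumulated sum -0.14261 + 0.00000j; after 4π/(2l+1) scaling, -0.25601 + 0.00000j ⇒ P_3 = -0.256015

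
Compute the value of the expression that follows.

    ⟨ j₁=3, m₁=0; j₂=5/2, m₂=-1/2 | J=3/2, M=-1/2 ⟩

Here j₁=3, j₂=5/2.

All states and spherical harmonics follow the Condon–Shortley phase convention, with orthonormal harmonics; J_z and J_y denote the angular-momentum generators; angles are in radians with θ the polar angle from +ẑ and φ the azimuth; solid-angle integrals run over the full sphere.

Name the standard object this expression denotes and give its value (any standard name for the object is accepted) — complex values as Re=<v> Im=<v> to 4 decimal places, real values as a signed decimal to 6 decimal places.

This is a Clebsch–Gordan (vector-coupling) coefficient.
√[4·4!2!1!/8! · 3!3!2!3!1!2!] = √(144/35)
  +(−1)^1/∏(1,3,2,1,0,0)! = -1/12  (running -1/12)
  +(−1)^2/∏(2,2,1,0,1,1)! = 1/4  (running 1/6)
⟨..|..⟩ = √(144/35)·(1/6) = +0.338062

Clebsch–Gordan coefficient, +√(4/35) ≈ +0.338062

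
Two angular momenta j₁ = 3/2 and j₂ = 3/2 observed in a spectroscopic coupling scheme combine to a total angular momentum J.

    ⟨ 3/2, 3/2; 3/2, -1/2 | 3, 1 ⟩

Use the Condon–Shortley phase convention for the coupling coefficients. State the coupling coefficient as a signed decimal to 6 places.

+√(1/5) = +0.447214

√[7·0!3!3!/7! · 3!0!1!2!4!2!] = √(144/5)
  +(−1)^0/∏(0,0,0,1,3,2)! = 1/12  (running 1/12)
⟨..|..⟩ = √(144/5)·(1/12) = +0.447214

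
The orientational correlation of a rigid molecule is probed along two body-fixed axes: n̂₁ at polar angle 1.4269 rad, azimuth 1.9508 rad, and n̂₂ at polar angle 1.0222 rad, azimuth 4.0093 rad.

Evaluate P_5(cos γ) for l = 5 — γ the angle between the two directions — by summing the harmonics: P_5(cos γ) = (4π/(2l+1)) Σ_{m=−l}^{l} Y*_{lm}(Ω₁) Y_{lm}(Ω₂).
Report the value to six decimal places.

-0.339331

Expand P_5 via completeness: Σ_{m} conj(Y_{5,m}) at Ω₁ times Y_{5,m} at Ω₂ —
  m=-5: Y*=-0.416973-0.142461i  Y=+0.076662-0.195415i  product -0.059805+0.070562i
  m=-4: Y*=+0.010249+0.201643i  Y=-0.383912+0.131172i  product -0.030385-0.076069i
  m=-3: Y*=-0.248302+0.114112i  Y=+0.267068+0.159534i  product -0.084518-0.009137i
  m=-2: Y*=+0.161890+0.153871i  Y=+0.019417+0.116887i  product -0.014842+0.021911i
  m=-1: Y*=-0.084768+0.212230i  Y=+0.221617-0.261470i  product +0.036706+0.069198i
  m=+0: Y*=+0.227867-0.000000i  Y=+0.037978+0.000000i  product +0.008654+0.000000i
  m=+1: Y*=+0.084768+0.212230i  Y=-0.221617-0.261470i  product +0.036706-0.069198i
  m=+2: Y*=+0.161890-0.153871i  Y=+0.019417-0.116887i  product -0.014842-0.021911i
  m=+3: Y*=+0.248302+0.114112i  Y=-0.267068+0.159534i  product -0.084518+0.009137i
  m=+4: Y*=+0.010249-0.201643i  Y=-0.383912-0.131172i  product -0.030385+0.076069i
  m=+5: Y*=+0.416973-0.142461i  Y=-0.076662-0.195415i  product -0.059805-0.070562i
Σ over m = -0.297034+0.000000i; ×(4π/11) → -0.339331+0.000000i. Real part: -0.339331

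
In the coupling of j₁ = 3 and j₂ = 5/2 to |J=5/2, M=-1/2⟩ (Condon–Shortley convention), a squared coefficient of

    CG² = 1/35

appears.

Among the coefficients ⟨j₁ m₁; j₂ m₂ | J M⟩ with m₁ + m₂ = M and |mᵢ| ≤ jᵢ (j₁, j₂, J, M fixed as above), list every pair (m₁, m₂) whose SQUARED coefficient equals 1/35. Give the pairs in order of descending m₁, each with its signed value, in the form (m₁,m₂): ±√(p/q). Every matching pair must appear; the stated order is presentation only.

(1,-3/2): −√(1/35)

Admissible pairs with m₁+m₂ = M = -1/2: (-3,5/2), (-2,3/2), (-1,1/2), (0,-1/2), (1,-3/2), (2,-5/2)
  (m₁,m₂)=(2,-5/2): CG² = 5/14, CG = +√(5/14)
  (m₁,m₂)=(1,-3/2): CG² = 1/35, CG = −√(1/35)   ← matches the target
  (m₁,m₂)=(0,-1/2): CG² = 8/105, CG = −√(8/105)
  (m₁,m₂)=(-1,1/2): CG² = 8/35, CG = +√(8/35)
  (m₁,m₂)=(-2,3/2): CG² = 1/14, CG = −√(1/14)
  (m₁,m₂)=(-3,5/2): CG² = 5/21, CG = −√(5/21)
Pairs with CG² = 1/35: (1,-3/2): −√(1/35)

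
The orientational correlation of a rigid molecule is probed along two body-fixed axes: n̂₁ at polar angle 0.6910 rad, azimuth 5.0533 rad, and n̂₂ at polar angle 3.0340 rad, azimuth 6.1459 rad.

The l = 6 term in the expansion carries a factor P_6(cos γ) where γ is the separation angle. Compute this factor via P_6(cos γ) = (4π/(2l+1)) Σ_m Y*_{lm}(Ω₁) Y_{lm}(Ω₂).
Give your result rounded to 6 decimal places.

-0.235668

Addition theorem: P_6(cos γ) = (4π/13) Σ_m Y*_{lm}(Ω₁) Y_{lm}(Ω₂), m = −6…6:
  m=-6: (+0.014794-0.028790i) × (+0.000001+0.000001i) = +0.000000-0.000000i  (running Σ = +0.000000-0.000000i)
  m=-5: (+0.134369+0.018081i) × (-0.000018-0.000015i) = -0.000002-0.000002i  (running Σ = -0.000002-0.000002i)
  m=-4: (+0.066970+0.318650i) × (+0.000400+0.000244i) = -0.000051+0.000144i  (running Σ = -0.000053+0.000141i)
  m=-3: (-0.391736+0.239133i) × (-0.005786-0.002528i) = +0.002871-0.000393i  (running Σ = +0.002818-0.000252i)
  m=-2: (-0.200095-0.162413i) × (+0.055856+0.015734i) = -0.008621-0.012220i  (running Σ = -0.005803-0.012472i)
  m=-1: (-0.079682+0.224606i) × (-0.330667-0.045683i) = +0.036609-0.070630i  (running Σ = +0.030805-0.083102i)
  m=0: (-0.340433-0.000000i) × (+0.897127+0.000000i) = -0.305411-0.000000i  (running Σ = -0.274606-0.083102i)
  m=1: (+0.079682+0.224606i) × (+0.330667-0.045683i) = +0.036609+0.070630i  (running Σ = -0.237997-0.012472i)
  m=2: (-0.200095+0.162413i) × (+0.055856-0.015734i) = -0.008621+0.012220i  (running Σ = -0.246618-0.000252i)
  m=3: (+0.391736+0.239133i) × (+0.005786-0.002528i) = +0.002871+0.000393i  (running Σ = -0.243747+0.000141i)
  m=4: (+0.066970-0.318650i) × (+0.000400-0.000244i) = -0.000051-0.000144i  (running Σ = -0.243798-0.000002i)
  m=5: (-0.134369+0.018081i) × (+0.000018-0.000015i) = -0.000002+0.000002i  (running Σ = -0.243801-0.000000i)
  m=6: (+0.014794+0.028790i) × (+0.000001-0.000001i) = +0.000000+0.000000i  (running Σ = -0.243801-0.000000i)
Total Σ_m = -0.243801-0.000000i. Multiply by 0.966644: -0.235668-0.000000i. P_6(cos γ) = -0.235668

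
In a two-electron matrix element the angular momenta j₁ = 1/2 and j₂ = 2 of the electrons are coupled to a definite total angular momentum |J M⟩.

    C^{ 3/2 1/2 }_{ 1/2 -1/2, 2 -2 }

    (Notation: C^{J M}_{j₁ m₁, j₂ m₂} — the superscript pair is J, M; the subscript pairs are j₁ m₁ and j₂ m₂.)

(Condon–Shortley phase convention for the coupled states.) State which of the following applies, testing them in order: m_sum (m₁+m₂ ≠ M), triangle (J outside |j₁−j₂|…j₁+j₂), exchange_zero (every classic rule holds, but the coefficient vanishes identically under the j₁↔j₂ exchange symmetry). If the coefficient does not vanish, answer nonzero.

m_sum

m-sum: m₁+m₂ = -1/2+(-2) = -5/2, M = 1/2  ✗ ⇒ coefficient is 0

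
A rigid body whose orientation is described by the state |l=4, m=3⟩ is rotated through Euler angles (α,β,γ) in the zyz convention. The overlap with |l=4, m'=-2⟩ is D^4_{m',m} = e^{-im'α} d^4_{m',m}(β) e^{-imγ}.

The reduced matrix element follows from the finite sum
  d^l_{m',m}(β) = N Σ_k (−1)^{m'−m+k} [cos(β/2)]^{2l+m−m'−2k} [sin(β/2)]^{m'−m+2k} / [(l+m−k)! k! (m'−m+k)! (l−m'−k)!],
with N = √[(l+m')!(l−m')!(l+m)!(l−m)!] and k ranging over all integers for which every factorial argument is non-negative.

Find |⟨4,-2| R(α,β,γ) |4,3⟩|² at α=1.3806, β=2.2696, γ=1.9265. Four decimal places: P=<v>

P=0.0768

First d^4_{-2,3}(β=2.2696), then the phase factors e^{-i(-2)α} and e^{-i(3)γ}:
Half-angle: c=0.422314, s=0.906450. N=√(2·720·5040·1)=2693.993318
k: max(0,(3)−(-2))=5 … min(4+(3),4−(-2))=6
  k=5: (−1)^0·2693.9933/(240)·0.4223^3·0.9064^5 = +0.517380
  k=6: (−1)^1·2693.9933/(720)·0.4223^1·0.9064^7 = -0.794521
d^4_{-2,3}(2.2696) = +0.517380 -0.794521 = -0.277141
|D^4_{-2,3}|² = |d^4_{-2,3}(β)|² = (-0.277141)² = 0.076807 (the z-rotation phases have unit modulus)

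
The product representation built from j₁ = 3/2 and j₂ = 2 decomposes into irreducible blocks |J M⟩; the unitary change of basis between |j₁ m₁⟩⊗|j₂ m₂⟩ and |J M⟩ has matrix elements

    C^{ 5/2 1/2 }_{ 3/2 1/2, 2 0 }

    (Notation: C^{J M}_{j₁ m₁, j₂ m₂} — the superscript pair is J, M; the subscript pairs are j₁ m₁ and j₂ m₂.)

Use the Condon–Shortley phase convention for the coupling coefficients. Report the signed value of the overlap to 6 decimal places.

+√(3/35) = +0.292770

triangle: 1!*2!*3!/7! = 12/5040
(j±m)!: 2!*1!*2!*2!*3!*2! = 96
prefactor² = (2J+1)*Δ*N² = 48/35
  k=0: +1/(0!*1!*1!*2!*1!*1!) = 1/2
  k=1: −1/(1!*0!*0!*1!*2!*2!) = -1/4
Σ = 1/4  ⇒  CG² = 48/35*(1/4)² = 3/35
CG = +√(3/35) = +0.292770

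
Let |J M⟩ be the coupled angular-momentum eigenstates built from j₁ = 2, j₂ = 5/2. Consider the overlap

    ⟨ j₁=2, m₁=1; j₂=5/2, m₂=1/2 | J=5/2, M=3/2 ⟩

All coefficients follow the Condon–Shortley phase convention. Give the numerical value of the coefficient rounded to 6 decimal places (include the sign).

-0.414039  (= −√(6/35))

j₁+j₂−J=2  J+j₁−j₂=2  J−j₁+j₂=3  j₁+j₂+J+1=8
(j₁±m₁, j₂±m₂, J±M) = (3,1,3,2,4,1)
P² = 216/35
sum k=0..1:
  [0] +1/12 = 1/12
  [1] −1/4 = -1/4
S = -1/6
C² = P²·S² = 6/35 ; C = -0.414039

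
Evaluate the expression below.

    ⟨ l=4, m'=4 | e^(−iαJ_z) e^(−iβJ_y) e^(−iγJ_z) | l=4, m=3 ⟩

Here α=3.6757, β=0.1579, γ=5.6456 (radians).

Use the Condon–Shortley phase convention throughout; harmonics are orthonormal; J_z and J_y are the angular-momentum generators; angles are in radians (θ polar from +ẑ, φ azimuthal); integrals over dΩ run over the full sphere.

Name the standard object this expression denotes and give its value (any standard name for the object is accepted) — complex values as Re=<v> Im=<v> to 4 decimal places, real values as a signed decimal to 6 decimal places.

This is a Wigner D-matrix element — the rotation-matrix element ⟨l m'| R(α,β,γ) |l m⟩ in the angular-momentum basis.
First d^4_{4,3}(β=0.1579), then the phase factors e^{-i(4)α} and e^{-i(3)γ}:
With c≡cos(β/2)=0.996885 and s≡sin(β/2)=0.078868, N=[40320·1·5040·1]^{1/2}=14255.272709
k∈{0} keeps every argument non-negative
  k=0: (−1)^1·14255.2727/(5040)·0.9969^7·0.0789^1 = -0.218254
d^4_{4,3}(0.1579) = -0.218254
Attach z-rotation phases: D = e^{-i(4)(3.6757)}·(-0.218254)·e^{-i(3)(5.6456)} = -0.212817+0.048412i

Wigner D-matrix element, Re=-0.2128 Im=0.0484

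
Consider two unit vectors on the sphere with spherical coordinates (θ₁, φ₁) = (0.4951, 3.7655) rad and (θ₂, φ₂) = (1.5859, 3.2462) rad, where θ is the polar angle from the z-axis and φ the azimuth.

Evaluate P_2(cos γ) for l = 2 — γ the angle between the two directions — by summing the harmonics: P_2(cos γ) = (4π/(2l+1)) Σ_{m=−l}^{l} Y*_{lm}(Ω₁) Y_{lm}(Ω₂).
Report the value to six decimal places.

-0.261023

Expand P_2 via completeness: Σ_{m} conj(Y_{2,m}) at Ω₁ times Y_{2,m} at Ω₂ —
  m=-2: (+0.027676+0.082688i) × (+0.377765-0.080208i) = +0.017087+0.029017i  (running Σ = +0.017087+0.029017i)
  m=-1: (-0.262129-0.188687i) × (+0.011603-0.001218i) = -0.003271-0.001870i  (running Σ = +0.013816+0.027147i)
  m=0: (+0.417195-0.000000i) × (-0.315176+0.000000i) = -0.131490+0.000000i  (running Σ = -0.117674+0.027147i)
  m=1: (+0.262129-0.188687i) × (-0.011603-0.001218i) = -0.003271+0.001870i  (running Σ = -0.120945+0.029017i)
  m=2: (+0.027676-0.082688i) × (+0.377765+0.080208i) = +0.017087-0.029017i  (running Σ = -0.103858+0.000000i)
Total Σ_m = -0.103858+0.000000i. Multiply by 2.513274: -0.261023+0.000000i. P_2(cos γ) = -0.261023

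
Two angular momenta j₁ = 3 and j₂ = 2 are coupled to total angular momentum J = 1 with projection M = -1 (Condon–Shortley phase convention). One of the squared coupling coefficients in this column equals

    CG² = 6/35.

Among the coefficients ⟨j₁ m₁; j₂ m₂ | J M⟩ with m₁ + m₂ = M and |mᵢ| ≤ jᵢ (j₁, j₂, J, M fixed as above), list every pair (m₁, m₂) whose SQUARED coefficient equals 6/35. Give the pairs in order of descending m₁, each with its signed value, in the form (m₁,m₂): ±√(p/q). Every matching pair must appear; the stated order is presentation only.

Admissible pairs with m₁+m₂ = M = -1: (-3,2), (-2,1), (-1,0), (0,-1), (1,-2)
  (m₁,m₂)=(1,-2): CG² = 1/35, CG = +√(1/35)
  (m₁,m₂)=(0,-1): CG² = 3/35, CG = −√(3/35)
  (m₁,m₂)=(-1,0): CG² = 6/35, CG = +√(6/35)   ← matches the target
  (m₁,m₂)=(-2,1): CG² = 2/7, CG = −√(2/7)
  (m₁,m₂)=(-3,2): CG² = 3/7, CG = +√(3/7)
Pairs with CG² = 6/35: (-1,0): +√(6/35)

(-1,0): +√(6/35)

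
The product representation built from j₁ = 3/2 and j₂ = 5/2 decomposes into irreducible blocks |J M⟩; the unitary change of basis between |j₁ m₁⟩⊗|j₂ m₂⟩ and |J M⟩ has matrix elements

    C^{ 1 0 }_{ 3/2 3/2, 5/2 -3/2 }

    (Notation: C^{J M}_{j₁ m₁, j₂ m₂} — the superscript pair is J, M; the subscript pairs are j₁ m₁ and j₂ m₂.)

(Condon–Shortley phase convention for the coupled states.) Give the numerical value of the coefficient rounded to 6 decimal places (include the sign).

√[3·3!0!2!/6! · 3!0!1!4!1!1!] = √(36/5)
  +(−1)^0/∏(0,3,0,1,0,1)! = 1/6  (running 1/6)
⟨..|..⟩ = √(36/5)·(1/6) = +0.447214

+0.447214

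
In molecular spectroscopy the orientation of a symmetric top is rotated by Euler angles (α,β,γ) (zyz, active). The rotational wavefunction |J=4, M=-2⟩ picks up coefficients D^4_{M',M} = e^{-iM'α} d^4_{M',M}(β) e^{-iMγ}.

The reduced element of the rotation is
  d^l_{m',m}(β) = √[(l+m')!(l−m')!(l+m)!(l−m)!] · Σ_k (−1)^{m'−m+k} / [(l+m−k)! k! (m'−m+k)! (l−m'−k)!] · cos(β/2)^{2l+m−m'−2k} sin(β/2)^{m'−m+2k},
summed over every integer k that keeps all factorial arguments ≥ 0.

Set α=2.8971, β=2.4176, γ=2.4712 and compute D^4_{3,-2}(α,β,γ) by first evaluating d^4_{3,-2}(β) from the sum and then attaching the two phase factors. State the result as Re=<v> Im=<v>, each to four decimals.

Split into d^4_{3,-2}(β=2.4176) × two z-phases.
Half-angle: c=0.354142, s=0.935192. N=√(5040·1·2·720)=2693.993318
k: max(0,(-2)−(3))=0 … min(4+(-2),4−(3))=1
  k=0: (−1)^5·2693.9933/(240)·0.3541^3·0.9352^5 = -0.356632
  k=1: (−1)^6·2693.9933/(720)·0.3541^1·0.9352^7 = +0.828983
d^4_{3,-2}(2.4176) = -0.356632 +0.828983 = +0.472351
Phases: e^{-i·(3)·2.8971}=-0.742851-0.669457i, e^{-i·(-2)·2.4712}=+0.227988-0.973664i ⇒ D=-0.387889+0.269551i

Re=-0.3879 Im=0.2696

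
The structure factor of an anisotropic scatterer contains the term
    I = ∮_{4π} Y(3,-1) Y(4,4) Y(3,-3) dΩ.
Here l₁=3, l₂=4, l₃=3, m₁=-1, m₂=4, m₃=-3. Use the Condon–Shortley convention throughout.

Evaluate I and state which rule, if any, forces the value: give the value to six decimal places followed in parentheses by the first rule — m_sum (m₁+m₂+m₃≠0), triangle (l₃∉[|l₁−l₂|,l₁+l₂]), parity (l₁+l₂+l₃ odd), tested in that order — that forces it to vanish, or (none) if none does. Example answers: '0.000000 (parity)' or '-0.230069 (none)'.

-0.166198 (none)

Checks pass: Σm=0; 10 even; l₃=3∈[1,7].
(2·3+1)(2·4+1)(2·3+1) = 441
Δ: 4! 2! 4! / 11! → 1/34650
sum: t=1:−1/72 t=2:+1/16 t=3:−1/72 = 5/144
3j²(3 4 3; 0 0 0) = Δ·Π!·Σ² = 2/77  (sign -1)
sum: t=4:+1/1152 = 1/1152
3j²(3 4 3; -1 4 -3) = Δ·Π!·Σ² = 1/33  (sign +1)
combine: 4πI² = 441·2/77·1/33 = 42/121
take √, sign -1: I = -0.16619847
No selection rule forces the value: the integral is nonzero (none).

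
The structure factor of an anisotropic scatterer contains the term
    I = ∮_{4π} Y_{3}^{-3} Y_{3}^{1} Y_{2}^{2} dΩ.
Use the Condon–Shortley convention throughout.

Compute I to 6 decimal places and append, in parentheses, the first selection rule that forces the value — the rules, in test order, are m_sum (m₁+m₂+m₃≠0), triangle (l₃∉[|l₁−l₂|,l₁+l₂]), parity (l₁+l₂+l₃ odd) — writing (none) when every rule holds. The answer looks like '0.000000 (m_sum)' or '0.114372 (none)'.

0.132981 (none)

m-sum 0 ✓  L=8 even ✓  0≤2≤6 ✓
Π(2lᵢ+1) = 7×7×5 = 245
triangle coeff Δ(3,3,2) = 1/3780
Σ_t [1,3]: t=1:−1/24 t=2:+1/4 t=3:−1/24 = 1/6
(3j)²=4/105 [(3 3 2; 0 0 0)], sign=+1
Σ_t [4,4]: t=4:+1/96 = 1/96
(3j)²=1/42 [(3 3 2; -3 1 2)], sign=+1
⇒ 4πI² = 2/9
I = (+1)√(2/9/(4π)) = 0.13298076
No selection rule forces the value: the integral is nonzero (none).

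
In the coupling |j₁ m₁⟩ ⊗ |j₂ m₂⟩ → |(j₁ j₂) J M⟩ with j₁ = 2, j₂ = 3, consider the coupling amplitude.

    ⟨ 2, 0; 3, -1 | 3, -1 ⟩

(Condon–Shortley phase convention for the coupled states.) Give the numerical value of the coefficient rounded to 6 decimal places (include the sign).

-0.387298

j₁+j₂−J=2  J+j₁−j₂=2  J−j₁+j₂=4  j₁+j₂+J+1=9
(j₁±m₁, j₂±m₂, J±M) = (2,2,2,4,2,4)
P² = 256/15
sum k=0..2:
  [0] +1/16 = 1/16
  [1] −1/6 = -1/6
  [2] +1/96 = 1/96
S = -3/32
C² = P²·S² = 3/20 ; C = -0.387298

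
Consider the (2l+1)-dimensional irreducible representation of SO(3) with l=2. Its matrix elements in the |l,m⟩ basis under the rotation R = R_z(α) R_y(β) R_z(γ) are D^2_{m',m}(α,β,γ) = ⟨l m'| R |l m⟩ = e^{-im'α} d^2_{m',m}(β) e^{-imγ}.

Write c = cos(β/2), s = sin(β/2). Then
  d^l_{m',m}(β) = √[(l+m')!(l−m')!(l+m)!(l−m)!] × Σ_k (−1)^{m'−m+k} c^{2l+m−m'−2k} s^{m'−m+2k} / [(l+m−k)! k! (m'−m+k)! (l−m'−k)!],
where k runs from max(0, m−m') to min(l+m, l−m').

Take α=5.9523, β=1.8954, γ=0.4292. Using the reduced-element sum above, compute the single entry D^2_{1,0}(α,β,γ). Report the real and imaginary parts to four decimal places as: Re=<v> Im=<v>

Re=0.3501 Im=0.1203

First d^2_{1,0}(β=1.8954), then the phase factors e^{-i(1)α} and e^{-i(0)γ}:
With c≡cos(β/2)=0.583552 and s≡sin(β/2)=0.812075, N=[6·1·2·2]^{1/2}=4.898979
k: max(0,(0)−(1))=0 … min(2+(0),2−(1))=1
  k=0: (−1)^1·4.8990/(2)·0.5836^3·0.8121^1 = -0.395286
  k=1: (−1)^2·4.8990/(2)·0.5836^1·0.8121^3 = +0.765499
d^2_{1,0}(1.8954) = -0.395286 +0.765499 = +0.370213
Phases: e^{-i·(1)·5.9523}=+0.945755+0.324880i, e^{-i·(0)·0.4292}=+1.000000+0.000000i ⇒ D=+0.350131+0.120275i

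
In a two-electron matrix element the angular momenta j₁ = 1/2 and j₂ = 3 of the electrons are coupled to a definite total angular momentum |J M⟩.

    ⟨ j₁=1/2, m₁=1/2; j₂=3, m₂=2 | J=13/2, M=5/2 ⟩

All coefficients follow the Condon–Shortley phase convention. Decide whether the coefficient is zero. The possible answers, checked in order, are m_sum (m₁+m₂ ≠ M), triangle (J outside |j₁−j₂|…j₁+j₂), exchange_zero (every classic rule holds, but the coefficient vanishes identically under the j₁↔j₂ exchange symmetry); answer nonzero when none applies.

m-sum: m₁+m₂ = 1/2+2 = 5/2, M = 5/2  ✓
triangle: need |j₁−j₂| ≤ J ≤ j₁+j₂, i.e. J ∈ [5/2, 7/2]; J = 13/2 is outside ✗ ⇒ coefficient is 0

triangle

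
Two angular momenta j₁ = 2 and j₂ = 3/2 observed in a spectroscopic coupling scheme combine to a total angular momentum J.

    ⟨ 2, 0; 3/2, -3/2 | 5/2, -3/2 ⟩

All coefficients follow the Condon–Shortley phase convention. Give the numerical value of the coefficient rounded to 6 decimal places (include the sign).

+0.717137  (= +√(18/35))

j₁+j₂−J=1  J+j₁−j₂=3  J−j₁+j₂=2  j₁+j₂+J+1=7
(j₁±m₁, j₂±m₂, J±M) = (2,2,0,3,1,4)
P² = 288/35
sum k=0..0:
  [0] +1/4 = 1/4
S = 1/4
C² = P²·S² = 18/35 ; C = +0.717137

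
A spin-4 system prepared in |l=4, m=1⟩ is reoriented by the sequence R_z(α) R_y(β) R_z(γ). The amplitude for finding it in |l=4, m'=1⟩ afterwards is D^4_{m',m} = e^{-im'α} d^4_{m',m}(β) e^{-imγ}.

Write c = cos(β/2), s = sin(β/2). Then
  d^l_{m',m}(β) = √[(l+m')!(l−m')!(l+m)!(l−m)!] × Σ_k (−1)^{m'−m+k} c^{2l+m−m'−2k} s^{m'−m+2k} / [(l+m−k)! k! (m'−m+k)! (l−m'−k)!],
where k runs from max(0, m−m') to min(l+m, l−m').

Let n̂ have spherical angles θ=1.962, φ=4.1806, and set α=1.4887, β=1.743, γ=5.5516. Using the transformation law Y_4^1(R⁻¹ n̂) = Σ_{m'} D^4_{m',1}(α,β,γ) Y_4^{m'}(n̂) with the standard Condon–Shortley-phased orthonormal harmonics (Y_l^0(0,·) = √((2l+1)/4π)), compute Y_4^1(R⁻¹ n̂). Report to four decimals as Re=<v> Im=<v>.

Re=0.0414 Im=0.2279

Need the full column D^4_{m',1} for m'=−4..4 at α=1.4887, β=1.7430, γ=5.5516.
cos(β/2)=0.643679, sin(β/2)=0.765295
d^4_{-4,1}: single k=5 term ⇒ +0.523899;  D = +0.481888+0.205559i
d^4_{-3,1}: k∈[4..5] ⇒ +0.778957 -0.660669 = +0.118288;  D = +0.055178-0.104630i
d^4_{-2,1}: k∈[3..5] ⇒ +0.700406 -1.485115 +0.419865 = -0.364845;  D = +0.307675+0.196080i
d^4_{-1,1}: k∈[2..5] ⇒ +0.416558 -1.766508 +1.248546 -0.117661 = -0.219065;  D = +0.132486-0.174462i
d^4_{0,1}: k∈[1..4] ⇒ +0.156686 -1.328927 +1.878539 -0.442576 = +0.263722;  D = +0.196240+0.176179i
d^4_{1,1}: k∈[0..3] ⇒ +0.029468 -0.624837 +1.766508 -0.832364 = +0.338776;  D = +0.246229-0.232680i
d^4_{2,1}: k∈[0..2] ⇒ -0.148646 +1.050609 -0.990077 = -0.088113;  D = +0.055063+0.068790i
d^4_{3,1}: k∈[0..1] ⇒ +0.330633 -0.778957 = -0.448324;  D = +0.371801-0.250518i
d^4_{4,1}: single k=0 term ⇒ -0.370620;  D = -0.181195-0.323307i
Y_4^{m'}(θ=1.962,φ=4.1806) and Σ D·Y over m':
  (+0.4819+0.2056i)·(-0.1707+0.2745i)  (+0.0552-0.1046i)·(-0.3769-0.0093i)  (+0.3077+0.1961i)·(-0.0025-0.0044i)  (+0.1325-0.1745i)·(-0.1676+0.2849i)  (+0.1962+0.1762i)·(-0.0658+0.0000i)  (+0.2462-0.2327i)·(+0.1676+0.2849i)  (+0.0551+0.0688i)·(-0.0025+0.0044i)  (+0.3718-0.2505i)·(+0.3769-0.0093i)  (-0.1812-0.3233i)·(-0.1707-0.2745i)
Y_4^1(R⁻¹ n̂) = +0.041409+0.227922i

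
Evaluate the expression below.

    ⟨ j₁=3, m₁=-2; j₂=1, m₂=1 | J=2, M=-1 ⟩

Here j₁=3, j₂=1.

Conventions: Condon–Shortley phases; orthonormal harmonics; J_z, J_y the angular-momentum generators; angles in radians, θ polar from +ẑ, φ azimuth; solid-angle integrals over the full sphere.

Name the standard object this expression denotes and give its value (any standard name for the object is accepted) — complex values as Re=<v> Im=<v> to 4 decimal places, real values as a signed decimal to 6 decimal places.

This is a Clebsch–Gordan (vector-coupling) coefficient.
triangle: 2!*4!*0!/7! = 48/5040
(j±m)!: 1!*5!*2!*0!*1!*3! = 1440
prefactor² = (2J+1)*Δ*N² = 480/7
  k=2: +1/(2!*0!*3!*0!*1!*0!) = 1/12
Σ = 1/12  ⇒  CG² = 480/7*(1/12)² = 10/21
CG = +√(10/21) = +0.690066

Clebsch–Gordan coefficient, +√(10/21) ≈ +0.690066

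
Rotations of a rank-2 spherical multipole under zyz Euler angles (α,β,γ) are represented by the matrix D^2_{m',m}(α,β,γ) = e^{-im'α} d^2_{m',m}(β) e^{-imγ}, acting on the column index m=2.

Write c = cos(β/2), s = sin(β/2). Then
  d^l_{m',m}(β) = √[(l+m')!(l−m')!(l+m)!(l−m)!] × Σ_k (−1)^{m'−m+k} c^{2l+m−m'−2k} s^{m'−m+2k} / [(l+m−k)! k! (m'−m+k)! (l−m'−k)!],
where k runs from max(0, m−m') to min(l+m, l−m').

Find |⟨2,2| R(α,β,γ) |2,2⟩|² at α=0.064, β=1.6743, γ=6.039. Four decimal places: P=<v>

P=0.0404

Split into d^2_{2,2}(β=1.6743) × two z-phases.
c=cos(1.674300/2)=0.669582, s=sin(1.674300/2)=0.742738; N=√[24·1·24·1]=24.000000
k: max(0,(2)−(2))=0 … min(2+(2),2−(2))=0
  k=0: (−1)^0·24.0000/(24)·0.6696^4·0.7427^0 = +0.201009
d^2_{2,2}(1.6743) = +0.201009
|D^2_{2,2}|² = |d^2_{2,2}(β)|² = (+0.201009)² = 0.040405 (the z-rotation phases have unit modulus)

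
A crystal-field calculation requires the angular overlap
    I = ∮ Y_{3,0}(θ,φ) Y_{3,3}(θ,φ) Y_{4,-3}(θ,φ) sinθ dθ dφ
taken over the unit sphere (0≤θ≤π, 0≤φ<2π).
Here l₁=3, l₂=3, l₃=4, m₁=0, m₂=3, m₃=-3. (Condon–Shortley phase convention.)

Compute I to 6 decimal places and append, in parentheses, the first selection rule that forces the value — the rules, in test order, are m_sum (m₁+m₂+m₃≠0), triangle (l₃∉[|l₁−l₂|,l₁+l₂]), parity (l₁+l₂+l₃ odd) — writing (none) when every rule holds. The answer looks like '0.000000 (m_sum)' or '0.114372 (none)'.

0.203551 (none)

m-sum 0 ✓  L=10 even ✓  0≤4≤6 ✓
Π(2lᵢ+1) = 7×7×9 = 441
triangle coeff Δ(3,3,4) = 1/34650
Σ_t [0,2]: t=0:+1/72 t=1:−1/16 t=2:+1/72 = -5/144
(3j)²=2/77 [(3 3 4; 0 0 0)], sign=-1
Σ_t [2,2]: t=2:+1/288 = 1/288
(3j)²=1/22 [(3 3 4; 0 3 -3)], sign=-1
⇒ 4πI² = 63/121
I = (+1)√(63/121/(4π)) = 0.20355073
No selection rule forces the value: the integral is nonzero (none).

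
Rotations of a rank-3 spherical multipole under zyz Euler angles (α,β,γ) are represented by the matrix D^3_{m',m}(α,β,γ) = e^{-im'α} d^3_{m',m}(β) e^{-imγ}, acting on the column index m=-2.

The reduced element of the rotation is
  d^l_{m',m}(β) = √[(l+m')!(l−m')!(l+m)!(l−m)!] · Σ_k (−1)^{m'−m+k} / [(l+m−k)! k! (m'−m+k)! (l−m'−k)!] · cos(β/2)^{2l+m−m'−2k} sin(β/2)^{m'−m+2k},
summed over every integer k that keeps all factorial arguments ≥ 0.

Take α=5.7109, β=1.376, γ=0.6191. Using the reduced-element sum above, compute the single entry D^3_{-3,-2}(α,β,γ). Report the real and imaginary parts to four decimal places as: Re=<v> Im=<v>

Re=0.3798 Im=-0.1971

First d^3_{-3,-2}(β=1.3760), then the phase factors e^{-i(-3)α} and e^{-i(-2)γ}:
c=cos(1.376000/2)=0.772518, s=sin(1.376000/2)=0.634993; N=√[1·720·1·120]=293.938769
Admissible k: 1..1 (factorial args all ≥0)
  k=1: (−1)^0·293.9388/(120)·0.7725^5·0.6350^1 = +0.427944
d^3_{-3,-2}(1.3760) = +0.427944
D = (-0.145541-0.989352i)·(+0.427944)·(+0.326498+0.945198i) = +0.379849-0.197105i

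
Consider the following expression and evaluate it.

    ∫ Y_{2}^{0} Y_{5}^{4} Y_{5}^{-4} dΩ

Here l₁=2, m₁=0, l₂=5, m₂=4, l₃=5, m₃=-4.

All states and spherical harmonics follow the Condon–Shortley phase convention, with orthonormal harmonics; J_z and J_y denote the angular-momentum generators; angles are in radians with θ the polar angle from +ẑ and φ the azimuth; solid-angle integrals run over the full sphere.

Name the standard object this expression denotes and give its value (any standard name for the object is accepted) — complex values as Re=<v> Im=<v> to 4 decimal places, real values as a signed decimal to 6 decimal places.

This is a Gaunt coefficient — the integral of a triple product of spherical harmonics over the sphere.
Rules hold: Σm=0, L=12 even, 3≤5≤7.
N = 5·11·11 = 605
Δ = 2!·2!·8!/13! = 1/38610
Racah Σ t=0..2: t=0:+1/2880 t=1:−1/576 t=2:+1/2880 = -1/960
⇒ 3j(2 5 5; 0 0 0)² = 10/429, sgn +1
Racah Σ t=1..2: t=1:−1/40320 t=2:+1/20160 = 1/40320
⇒ 3j(2 5 5; 0 4 -4)² = 6/715, sgn -1
4πI² = N·(3j₀)²·(3jₘ)² = 20/169
I = -1·√(0.118343/4π) = -0.09704356

Gaunt coefficient, -0.097044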